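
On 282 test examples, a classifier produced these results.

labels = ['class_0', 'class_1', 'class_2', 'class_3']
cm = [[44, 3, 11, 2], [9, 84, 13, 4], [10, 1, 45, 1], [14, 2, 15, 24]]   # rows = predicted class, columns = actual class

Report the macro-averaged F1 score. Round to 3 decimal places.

0.670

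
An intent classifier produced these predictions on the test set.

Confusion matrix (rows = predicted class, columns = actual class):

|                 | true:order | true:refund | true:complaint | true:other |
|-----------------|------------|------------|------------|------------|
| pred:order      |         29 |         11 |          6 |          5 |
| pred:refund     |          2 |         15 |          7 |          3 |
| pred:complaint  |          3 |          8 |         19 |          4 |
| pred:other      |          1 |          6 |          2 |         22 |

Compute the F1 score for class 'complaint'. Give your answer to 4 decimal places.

Treat 'complaint' as positive and all other classes as negative.
F1 score = 2·TP/(2·TP+FP+FN).
complaint: TP=19, FP=3+8+4=15, FN=6+7+2=15 → 38/68 = 0.55882

0.5588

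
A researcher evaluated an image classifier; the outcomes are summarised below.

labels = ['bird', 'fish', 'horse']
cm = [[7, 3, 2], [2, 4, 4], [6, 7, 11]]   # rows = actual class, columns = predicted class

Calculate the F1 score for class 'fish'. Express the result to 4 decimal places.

F1 score = 2·TP/(2·TP+FP+FN).
fish: TP=4, FP=3+7=10, FN=2+4=6 → 8/24 = 0.33333

0.3333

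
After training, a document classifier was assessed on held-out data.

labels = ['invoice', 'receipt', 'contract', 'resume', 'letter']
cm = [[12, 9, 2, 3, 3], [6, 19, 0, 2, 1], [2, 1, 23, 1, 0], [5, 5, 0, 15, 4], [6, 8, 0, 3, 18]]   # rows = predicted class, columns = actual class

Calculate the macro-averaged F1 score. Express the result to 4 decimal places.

0.5967

Per-class F1 score (2·TP/(2·TP+FP+FN)):
  invoice: TP=12, FP=9+2+3+3=17, FN=6+2+5+6=19 → 24/60 = 0.40000
  receipt: TP=19, FP=6+0+2+1=9, FN=9+1+5+8=23 → 38/70 = 0.54286
  contract: TP=23, FP=2+1+1+0=4, FN=2+0+0+0=2 → 46/52 = 0.88462
  resume: TP=15, FP=5+5+0+4=14, FN=3+2+1+3=9 → 30/53 = 0.56604
  letter: TP=18, FP=6+8+0+3=17, FN=3+1+0+4=8 → 36/61 = 0.59016
Macro-F1 score = mean = (0.40000 + 0.54286 + 0.88462 + 0.56604 + 0.59016) / 5 = 0.5967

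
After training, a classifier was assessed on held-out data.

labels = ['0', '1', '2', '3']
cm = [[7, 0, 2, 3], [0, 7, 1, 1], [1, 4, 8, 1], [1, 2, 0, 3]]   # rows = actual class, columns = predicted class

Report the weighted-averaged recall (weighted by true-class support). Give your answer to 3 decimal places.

0.610

Per-class recall (TP/(TP+FN)):
  0: TP=7, FN=0+2+3=5 → 7/12 = 0.5833
  1: TP=7, FN=0+1+1=2 → 7/9 = 0.7778
  2: TP=8, FN=1+4+1=6 → 8/14 = 0.5714
  3: TP=3, FN=1+2+0=3 → 3/6 = 0.5000
Weighted-recall = Σ (supportᵢ/N)·recallᵢ with N=41: (12/41)·0.5833 + (9/41)·0.7778 + (14/41)·0.5714 + (6/41)·0.5000 = 0.610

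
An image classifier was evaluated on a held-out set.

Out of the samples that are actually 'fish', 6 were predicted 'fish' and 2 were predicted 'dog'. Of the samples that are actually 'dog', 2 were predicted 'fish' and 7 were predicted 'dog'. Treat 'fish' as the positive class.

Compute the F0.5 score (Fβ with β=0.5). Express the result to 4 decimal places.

Fβ = (1+β²)·TP / ((1+β²)·TP + β²·FN + FP), with β²=1/4
= 1.25·6 / (1.25·6 + 0.25·2 + 2) = 0.7500

0.7500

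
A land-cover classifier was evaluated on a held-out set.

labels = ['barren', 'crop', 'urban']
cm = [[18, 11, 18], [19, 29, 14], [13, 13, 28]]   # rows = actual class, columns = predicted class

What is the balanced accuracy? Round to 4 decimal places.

0.4564

Balanced accuracy = mean of per-class recall.
  barren: recall = 18/47 = 0.38298
  crop: recall = 29/62 = 0.46774
  urban: recall = 28/54 = 0.51852
Mean = (0.38298 + 0.46774 + 0.51852) / 3 = 0.4564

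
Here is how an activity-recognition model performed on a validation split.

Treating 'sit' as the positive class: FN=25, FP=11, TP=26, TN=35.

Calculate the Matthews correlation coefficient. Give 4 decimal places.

MCC = (TP·TN − FP·FN) / √((TP+FP)(TP+FN)(TN+FP)(TN+FN))
Numerator = 26·35 − 11·25 = 635
Denominator = √(37·51·46·60) = √5208120 = 2282.1306
MCC = 635 / 2282.1306 = 0.2782

0.2782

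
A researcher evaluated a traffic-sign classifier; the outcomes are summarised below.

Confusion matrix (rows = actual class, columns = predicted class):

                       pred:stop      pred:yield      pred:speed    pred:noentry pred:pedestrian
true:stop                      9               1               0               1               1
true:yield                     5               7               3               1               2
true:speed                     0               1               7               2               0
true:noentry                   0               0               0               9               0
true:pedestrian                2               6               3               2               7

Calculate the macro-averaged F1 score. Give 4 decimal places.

Per-class F1 score (2·TP/(2·TP+FP+FN)):
  stop: TP=9, FP=5+0+0+2=7, FN=1+0+1+1=3 → 18/28 = 0.64286
  yield: TP=7, FP=1+1+0+6=8, FN=5+3+1+2=11 → 14/33 = 0.42424
  speed: TP=7, FP=0+3+0+3=6, FN=0+1+2+0=3 → 14/23 = 0.60870
  noentry: TP=9, FP=1+1+2+2=6, FN=0+0+0+0=0 → 18/24 = 0.75000
  pedestrian: TP=7, FP=1+2+0+0=3, FN=2+6+3+2=13 → 14/30 = 0.46667
Macro-F1 score = mean = (0.64286 + 0.42424 + 0.60870 + 0.75000 + 0.46667) / 5 = 0.5785

0.5785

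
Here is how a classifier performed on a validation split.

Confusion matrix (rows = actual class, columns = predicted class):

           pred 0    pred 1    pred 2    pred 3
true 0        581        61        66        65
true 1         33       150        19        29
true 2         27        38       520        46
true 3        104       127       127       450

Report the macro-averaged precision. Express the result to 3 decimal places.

Per-class precision (TP/(TP+FP)):
  0: TP=581, FP=33+27+104=164 → 581/745 = 0.7799
  1: TP=150, FP=61+38+127=226 → 150/376 = 0.3989
  2: TP=520, FP=66+19+127=212 → 520/732 = 0.7104
  3: TP=450, FP=65+29+46=140 → 450/590 = 0.7627
Macro-precision = mean = (0.7799 + 0.3989 + 0.7104 + 0.7627) / 4 = 0.663

0.663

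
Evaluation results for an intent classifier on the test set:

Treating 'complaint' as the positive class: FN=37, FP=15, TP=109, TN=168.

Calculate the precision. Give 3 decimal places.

Precision = TP/(TP+FP) = 109/(109+15) = 109/124 = 0.879

0.879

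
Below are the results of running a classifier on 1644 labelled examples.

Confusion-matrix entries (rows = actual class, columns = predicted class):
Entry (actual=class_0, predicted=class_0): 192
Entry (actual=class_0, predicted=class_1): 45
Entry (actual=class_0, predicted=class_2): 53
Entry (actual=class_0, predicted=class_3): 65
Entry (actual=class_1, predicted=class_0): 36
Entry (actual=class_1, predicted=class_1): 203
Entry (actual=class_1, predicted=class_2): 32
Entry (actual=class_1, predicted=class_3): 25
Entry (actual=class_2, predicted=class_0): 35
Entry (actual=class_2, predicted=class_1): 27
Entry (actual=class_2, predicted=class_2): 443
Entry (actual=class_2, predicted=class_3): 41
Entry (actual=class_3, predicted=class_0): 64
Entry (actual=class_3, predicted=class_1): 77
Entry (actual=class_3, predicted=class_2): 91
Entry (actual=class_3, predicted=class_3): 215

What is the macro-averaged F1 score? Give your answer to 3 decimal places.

0.623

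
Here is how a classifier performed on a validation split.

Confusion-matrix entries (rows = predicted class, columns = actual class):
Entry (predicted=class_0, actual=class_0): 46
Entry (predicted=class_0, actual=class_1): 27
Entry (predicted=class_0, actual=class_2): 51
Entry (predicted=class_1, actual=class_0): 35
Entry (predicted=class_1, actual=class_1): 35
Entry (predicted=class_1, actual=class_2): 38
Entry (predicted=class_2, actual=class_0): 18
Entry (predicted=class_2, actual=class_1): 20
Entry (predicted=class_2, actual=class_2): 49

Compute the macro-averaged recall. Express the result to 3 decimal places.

Per-class recall (TP/(TP+FN)):
  class_0: TP=46, FN=35+18=53 → 46/99 = 0.4646
  class_1: TP=35, FN=27+20=47 → 35/82 = 0.4268
  class_2: TP=49, FN=51+38=89 → 49/138 = 0.3551
Macro-recall = mean = (0.4646 + 0.4268 + 0.3551) / 3 = 0.416

0.416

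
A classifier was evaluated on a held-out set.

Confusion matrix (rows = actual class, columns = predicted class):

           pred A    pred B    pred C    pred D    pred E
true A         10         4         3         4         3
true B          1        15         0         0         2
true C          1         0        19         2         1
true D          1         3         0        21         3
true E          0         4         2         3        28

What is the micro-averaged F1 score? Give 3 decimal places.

0.715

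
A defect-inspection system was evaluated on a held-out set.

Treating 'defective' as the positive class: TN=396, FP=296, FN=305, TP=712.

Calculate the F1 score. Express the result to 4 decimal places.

0.7032

Precision = TP/(TP+FP) = 712/1008 = 0.7063
Recall = TP/(TP+FN) = 712/1017 = 0.7001
F1 = 2·TP/(2·TP+FP+FN) = 1424/2025 = 0.7032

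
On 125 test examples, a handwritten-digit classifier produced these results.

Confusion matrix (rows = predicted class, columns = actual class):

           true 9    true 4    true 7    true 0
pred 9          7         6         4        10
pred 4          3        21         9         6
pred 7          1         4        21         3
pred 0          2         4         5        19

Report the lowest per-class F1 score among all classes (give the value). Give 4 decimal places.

Per-class F1 score (2·TP/(2·TP+FP+FN)):
  9: TP=7, FP=6+4+10=20, FN=3+1+2=6 → 14/40 = 0.35000
  4: TP=21, FP=3+9+6=18, FN=6+4+4=14 → 42/74 = 0.56757
  7: TP=21, FP=1+4+3=8, FN=4+9+5=18 → 42/68 = 0.61765
  0: TP=19, FP=2+4+5=11, FN=10+6+3=19 → 38/68 = 0.55882
Lowest is class '9' with F1 score = 0.3500.

0.3500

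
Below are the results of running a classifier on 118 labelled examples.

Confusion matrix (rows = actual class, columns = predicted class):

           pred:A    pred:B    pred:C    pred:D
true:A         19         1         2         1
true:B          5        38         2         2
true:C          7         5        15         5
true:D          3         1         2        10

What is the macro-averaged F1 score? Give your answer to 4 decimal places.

0.6618

Per-class F1 score (2·TP/(2·TP+FP+FN)):
  A: TP=19, FP=5+7+3=15, FN=1+2+1=4 → 38/57 = 0.66667
  B: TP=38, FP=1+5+1=7, FN=5+2+2=9 → 76/92 = 0.82609
  C: TP=15, FP=2+2+2=6, FN=7+5+5=17 → 30/53 = 0.56604
  D: TP=10, FP=1+2+5=8, FN=3+1+2=6 → 20/34 = 0.58824
Macro-F1 score = mean = (0.66667 + 0.82609 + 0.56604 + 0.58824) / 4 = 0.6618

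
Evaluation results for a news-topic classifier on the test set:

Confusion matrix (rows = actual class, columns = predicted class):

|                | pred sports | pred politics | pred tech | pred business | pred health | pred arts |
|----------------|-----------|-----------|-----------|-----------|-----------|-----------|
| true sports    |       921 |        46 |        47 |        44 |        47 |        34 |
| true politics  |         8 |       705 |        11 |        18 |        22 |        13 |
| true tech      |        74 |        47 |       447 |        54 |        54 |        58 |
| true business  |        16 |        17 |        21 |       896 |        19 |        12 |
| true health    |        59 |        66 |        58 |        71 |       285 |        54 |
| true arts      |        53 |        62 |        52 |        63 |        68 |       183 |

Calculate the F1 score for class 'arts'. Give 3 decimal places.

Take TP from the diagonal, FP from the rest of the 'arts' prediction marginal, FN from the rest of the 'arts' actual marginal.
F1 score = 2·TP/(2·TP+FP+FN).
arts: TP=183, FP=34+13+58+12+54=171, FN=53+62+52+63+68=298 → 366/835 = 0.4383

0.438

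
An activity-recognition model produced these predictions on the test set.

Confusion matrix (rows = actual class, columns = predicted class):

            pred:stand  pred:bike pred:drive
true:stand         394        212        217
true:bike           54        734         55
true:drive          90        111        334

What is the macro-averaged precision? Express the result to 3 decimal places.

0.659

Per-class precision (TP/(TP+FP)):
  stand: TP=394, FP=54+90=144 → 394/538 = 0.7323
  bike: TP=734, FP=212+111=323 → 734/1057 = 0.6944
  drive: TP=334, FP=217+55=272 → 334/606 = 0.5512
Macro-precision = mean = (0.7323 + 0.6944 + 0.5512) / 3 = 0.659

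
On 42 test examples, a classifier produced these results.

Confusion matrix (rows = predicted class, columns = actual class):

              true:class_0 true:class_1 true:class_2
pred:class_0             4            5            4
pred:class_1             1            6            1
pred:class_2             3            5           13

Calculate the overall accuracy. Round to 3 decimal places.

0.548

Accuracy = trace / total = (4+6+13=23) / 42 = 23/42 = 0.548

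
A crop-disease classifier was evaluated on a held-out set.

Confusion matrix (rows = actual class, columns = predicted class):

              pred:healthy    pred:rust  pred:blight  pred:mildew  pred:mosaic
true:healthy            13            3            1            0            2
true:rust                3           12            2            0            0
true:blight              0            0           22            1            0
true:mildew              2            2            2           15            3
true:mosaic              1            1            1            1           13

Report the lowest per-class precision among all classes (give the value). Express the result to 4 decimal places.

0.6667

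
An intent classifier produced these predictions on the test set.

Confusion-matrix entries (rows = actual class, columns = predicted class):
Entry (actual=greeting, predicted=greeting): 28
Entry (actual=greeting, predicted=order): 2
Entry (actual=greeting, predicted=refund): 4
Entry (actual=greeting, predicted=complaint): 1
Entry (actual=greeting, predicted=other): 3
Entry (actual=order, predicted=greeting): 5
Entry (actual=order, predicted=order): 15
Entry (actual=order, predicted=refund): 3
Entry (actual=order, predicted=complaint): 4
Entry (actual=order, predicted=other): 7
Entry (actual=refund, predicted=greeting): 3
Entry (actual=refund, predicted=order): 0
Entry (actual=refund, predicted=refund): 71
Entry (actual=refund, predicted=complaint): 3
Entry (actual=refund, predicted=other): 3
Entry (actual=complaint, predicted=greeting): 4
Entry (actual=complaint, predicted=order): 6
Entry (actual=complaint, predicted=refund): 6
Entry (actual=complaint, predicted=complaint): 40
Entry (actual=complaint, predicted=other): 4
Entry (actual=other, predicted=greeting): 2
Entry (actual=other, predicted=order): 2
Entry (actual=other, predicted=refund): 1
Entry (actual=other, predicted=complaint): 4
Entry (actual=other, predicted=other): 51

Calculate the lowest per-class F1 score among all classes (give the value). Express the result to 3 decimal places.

0.508

Per-class F1 score (2·TP/(2·TP+FP+FN)):
  greeting: TP=28, FP=5+3+4+2=14, FN=2+4+1+3=10 → 56/80 = 0.7000
  order: TP=15, FP=2+0+6+2=10, FN=5+3+4+7=19 → 30/59 = 0.5085
  refund: TP=71, FP=4+3+6+1=14, FN=3+0+3+3=9 → 142/165 = 0.8606
  complaint: TP=40, FP=1+4+3+4=12, FN=4+6+6+4=20 → 80/112 = 0.7143
  other: TP=51, FP=3+7+3+4=17, FN=2+2+1+4=9 → 102/128 = 0.7969
Lowest is class 'order' with F1 score = 0.508.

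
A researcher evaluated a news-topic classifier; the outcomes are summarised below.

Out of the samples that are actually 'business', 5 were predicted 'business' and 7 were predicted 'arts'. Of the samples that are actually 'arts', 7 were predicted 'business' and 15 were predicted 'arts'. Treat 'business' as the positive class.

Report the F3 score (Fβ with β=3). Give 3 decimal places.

Fβ = (1+β²)·TP / ((1+β²)·TP + β²·FN + FP), with β²=9
= 10·5 / (10·5 + 9·7 + 7) = 0.417

0.417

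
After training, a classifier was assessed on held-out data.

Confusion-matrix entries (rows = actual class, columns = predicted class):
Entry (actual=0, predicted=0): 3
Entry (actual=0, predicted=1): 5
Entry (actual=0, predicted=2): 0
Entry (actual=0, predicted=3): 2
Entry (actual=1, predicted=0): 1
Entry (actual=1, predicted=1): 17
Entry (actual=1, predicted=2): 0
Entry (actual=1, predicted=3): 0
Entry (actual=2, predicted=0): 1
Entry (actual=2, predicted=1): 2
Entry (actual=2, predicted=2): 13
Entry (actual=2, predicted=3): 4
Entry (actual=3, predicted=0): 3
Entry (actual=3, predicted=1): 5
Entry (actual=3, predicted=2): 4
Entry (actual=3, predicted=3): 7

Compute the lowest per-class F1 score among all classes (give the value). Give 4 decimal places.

0.3333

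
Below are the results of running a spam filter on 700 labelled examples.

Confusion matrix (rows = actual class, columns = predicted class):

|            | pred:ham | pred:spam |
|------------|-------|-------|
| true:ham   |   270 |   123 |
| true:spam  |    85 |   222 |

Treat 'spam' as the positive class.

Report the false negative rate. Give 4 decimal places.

0.2769

FNR = FN/(FN+TP) = 85/(85+222) = 0.2769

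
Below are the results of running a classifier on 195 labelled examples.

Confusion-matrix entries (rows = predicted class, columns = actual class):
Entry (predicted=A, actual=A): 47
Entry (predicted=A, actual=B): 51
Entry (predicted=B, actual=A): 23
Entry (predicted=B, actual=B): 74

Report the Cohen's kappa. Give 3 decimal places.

Observed agreement pₒ = trace/N = 121/195 = 0.6205
Expected agreement pₑ = Σ (rowᵢ·colᵢ)/N² = (70·98 + 125·97)/195² = 0.4993
κ = (pₒ − pₑ)/(1 − pₑ) = (0.6205 − 0.4993)/(1 − 0.4993) = 0.242

0.242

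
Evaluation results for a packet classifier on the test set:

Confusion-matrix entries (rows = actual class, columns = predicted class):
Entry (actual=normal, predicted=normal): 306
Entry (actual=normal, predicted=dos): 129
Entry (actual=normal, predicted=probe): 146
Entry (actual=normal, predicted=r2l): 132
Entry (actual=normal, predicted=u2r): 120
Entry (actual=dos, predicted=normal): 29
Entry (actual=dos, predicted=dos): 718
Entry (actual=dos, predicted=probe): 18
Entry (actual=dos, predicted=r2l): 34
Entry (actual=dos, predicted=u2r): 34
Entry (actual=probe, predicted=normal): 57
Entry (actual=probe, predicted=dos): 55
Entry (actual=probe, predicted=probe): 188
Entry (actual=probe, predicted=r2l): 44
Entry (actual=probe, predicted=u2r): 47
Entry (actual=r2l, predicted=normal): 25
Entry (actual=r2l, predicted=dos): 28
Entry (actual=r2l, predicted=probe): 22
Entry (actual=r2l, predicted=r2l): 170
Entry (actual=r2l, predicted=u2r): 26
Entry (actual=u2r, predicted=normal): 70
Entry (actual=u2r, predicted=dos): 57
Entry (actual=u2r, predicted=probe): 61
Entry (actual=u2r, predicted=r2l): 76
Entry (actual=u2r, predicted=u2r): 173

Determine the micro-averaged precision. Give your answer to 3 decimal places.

Micro-averaging pools counts across classes: ΣTP=1555, ΣFP=1210, ΣFN=1210.
Micro-precision = TP/(TP+FP) on pooled counts = 0.562 (equals overall accuracy in single-label multiclass).

0.562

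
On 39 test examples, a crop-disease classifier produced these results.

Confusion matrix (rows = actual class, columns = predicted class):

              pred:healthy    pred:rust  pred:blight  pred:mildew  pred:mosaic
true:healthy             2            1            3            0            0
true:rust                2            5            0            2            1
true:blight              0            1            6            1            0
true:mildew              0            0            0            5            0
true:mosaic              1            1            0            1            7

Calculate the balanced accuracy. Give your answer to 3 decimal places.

0.657

Balanced accuracy = mean of per-class recall.
  healthy: recall = 2/6 = 0.3333
  rust: recall = 5/10 = 0.5000
  blight: recall = 6/8 = 0.7500
  mildew: recall = 5/5 = 1.0000
  mosaic: recall = 7/10 = 0.7000
Mean = (0.3333 + 0.5000 + 0.7500 + 1.0000 + 0.7000) / 5 = 0.657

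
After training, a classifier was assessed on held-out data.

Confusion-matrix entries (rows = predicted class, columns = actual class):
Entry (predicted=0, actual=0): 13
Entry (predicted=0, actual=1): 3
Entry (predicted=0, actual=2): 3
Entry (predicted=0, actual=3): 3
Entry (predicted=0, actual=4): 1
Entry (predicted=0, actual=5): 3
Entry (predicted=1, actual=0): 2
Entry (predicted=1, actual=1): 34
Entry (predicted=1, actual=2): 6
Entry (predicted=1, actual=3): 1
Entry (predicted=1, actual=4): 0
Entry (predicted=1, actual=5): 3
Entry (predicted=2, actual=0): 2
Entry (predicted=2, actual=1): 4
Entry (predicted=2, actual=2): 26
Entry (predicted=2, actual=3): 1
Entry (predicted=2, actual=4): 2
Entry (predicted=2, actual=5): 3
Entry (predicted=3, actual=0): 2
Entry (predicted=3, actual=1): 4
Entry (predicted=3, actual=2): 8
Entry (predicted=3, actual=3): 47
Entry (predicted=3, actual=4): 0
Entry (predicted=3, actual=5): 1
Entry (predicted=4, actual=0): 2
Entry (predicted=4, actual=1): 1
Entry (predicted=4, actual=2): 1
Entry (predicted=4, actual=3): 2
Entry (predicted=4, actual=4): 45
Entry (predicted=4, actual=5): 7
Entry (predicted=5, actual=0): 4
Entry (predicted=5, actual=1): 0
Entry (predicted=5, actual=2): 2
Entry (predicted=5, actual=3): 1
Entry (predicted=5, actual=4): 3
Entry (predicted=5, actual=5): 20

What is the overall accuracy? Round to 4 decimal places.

0.7115

Accuracy = trace / total = (13+34+26+47+45+20=185) / 260 = 185/260 = 0.7115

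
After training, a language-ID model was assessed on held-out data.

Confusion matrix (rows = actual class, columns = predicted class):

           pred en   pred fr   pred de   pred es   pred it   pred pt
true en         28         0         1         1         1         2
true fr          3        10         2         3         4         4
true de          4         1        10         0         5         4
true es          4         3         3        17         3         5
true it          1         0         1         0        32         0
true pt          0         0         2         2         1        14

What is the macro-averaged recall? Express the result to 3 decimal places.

0.636

Per-class recall (TP/(TP+FN)):
  en: TP=28, FN=0+1+1+1+2=5 → 28/33 = 0.8485
  fr: TP=10, FN=3+2+3+4+4=16 → 10/26 = 0.3846
  de: TP=10, FN=4+1+0+5+4=14 → 10/24 = 0.4167
  es: TP=17, FN=4+3+3+3+5=18 → 17/35 = 0.4857
  it: TP=32, FN=1+0+1+0+0=2 → 32/34 = 0.9412
  pt: TP=14, FN=0+0+2+2+1=5 → 14/19 = 0.7368
Macro-recall = mean = (0.8485 + 0.3846 + 0.4167 + 0.4857 + 0.9412 + 0.7368) / 6 = 0.636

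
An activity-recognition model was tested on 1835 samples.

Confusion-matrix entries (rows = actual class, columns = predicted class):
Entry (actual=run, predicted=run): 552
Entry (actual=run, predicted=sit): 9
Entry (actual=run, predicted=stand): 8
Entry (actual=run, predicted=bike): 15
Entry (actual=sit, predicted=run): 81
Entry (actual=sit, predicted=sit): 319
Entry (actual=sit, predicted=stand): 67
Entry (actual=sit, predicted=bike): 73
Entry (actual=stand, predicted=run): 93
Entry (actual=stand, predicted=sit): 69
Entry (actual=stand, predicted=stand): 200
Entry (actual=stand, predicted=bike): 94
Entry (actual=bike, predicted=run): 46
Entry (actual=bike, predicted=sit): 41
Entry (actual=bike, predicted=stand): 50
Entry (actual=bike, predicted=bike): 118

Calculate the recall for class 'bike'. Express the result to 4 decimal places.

recall = TP/(TP+FN).
bike: TP=118, FN=46+41+50=137 → 118/255 = 0.46275

0.4627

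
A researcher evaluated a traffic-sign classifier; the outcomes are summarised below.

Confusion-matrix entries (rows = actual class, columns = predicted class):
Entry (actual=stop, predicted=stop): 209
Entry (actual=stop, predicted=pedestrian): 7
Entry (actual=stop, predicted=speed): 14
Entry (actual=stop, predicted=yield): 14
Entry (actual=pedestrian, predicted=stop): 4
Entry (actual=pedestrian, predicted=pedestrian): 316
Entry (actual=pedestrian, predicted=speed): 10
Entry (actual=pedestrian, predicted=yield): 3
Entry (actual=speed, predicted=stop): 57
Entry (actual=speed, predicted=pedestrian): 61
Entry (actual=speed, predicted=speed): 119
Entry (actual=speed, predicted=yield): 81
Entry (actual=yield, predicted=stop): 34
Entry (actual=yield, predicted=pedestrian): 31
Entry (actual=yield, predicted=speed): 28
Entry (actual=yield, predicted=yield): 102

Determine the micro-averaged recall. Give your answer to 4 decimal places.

0.6844

Micro-averaging pools counts across classes: ΣTP=746, ΣFP=344, ΣFN=344.
Micro-recall = TP/(TP+FN) on pooled counts = 0.6844 (equals overall accuracy in single-label multiclass).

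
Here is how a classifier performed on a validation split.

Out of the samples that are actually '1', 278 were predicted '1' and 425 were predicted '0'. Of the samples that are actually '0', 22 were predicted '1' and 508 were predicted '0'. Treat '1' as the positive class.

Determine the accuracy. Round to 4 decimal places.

Accuracy = (TP+TN)/N = (278+508)/1233 = 0.6375

0.6375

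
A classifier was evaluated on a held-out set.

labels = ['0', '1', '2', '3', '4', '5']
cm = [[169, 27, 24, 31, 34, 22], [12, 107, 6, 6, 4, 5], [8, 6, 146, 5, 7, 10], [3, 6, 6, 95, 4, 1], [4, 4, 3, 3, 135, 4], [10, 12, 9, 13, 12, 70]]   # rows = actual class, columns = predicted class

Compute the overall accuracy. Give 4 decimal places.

0.7058

Accuracy = trace / total = (169+107+146+95+135+70=722) / 1023 = 722/1023 = 0.7058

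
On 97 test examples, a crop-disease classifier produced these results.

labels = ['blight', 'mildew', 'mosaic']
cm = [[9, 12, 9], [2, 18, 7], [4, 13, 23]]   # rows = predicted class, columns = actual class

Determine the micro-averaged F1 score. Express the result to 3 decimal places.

0.515

Micro-averaging pools counts across classes: ΣTP=50, ΣFP=47, ΣFN=47.
Micro-F1 score = 2·TP/(2·TP+FP+FN) on pooled counts = 0.515 (equals overall accuracy in single-label multiclass).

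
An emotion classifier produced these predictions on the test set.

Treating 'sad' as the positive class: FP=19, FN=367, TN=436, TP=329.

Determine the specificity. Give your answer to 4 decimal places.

Specificity = TN/(TN+FP) = 436/(436+19) = 0.9582

0.9582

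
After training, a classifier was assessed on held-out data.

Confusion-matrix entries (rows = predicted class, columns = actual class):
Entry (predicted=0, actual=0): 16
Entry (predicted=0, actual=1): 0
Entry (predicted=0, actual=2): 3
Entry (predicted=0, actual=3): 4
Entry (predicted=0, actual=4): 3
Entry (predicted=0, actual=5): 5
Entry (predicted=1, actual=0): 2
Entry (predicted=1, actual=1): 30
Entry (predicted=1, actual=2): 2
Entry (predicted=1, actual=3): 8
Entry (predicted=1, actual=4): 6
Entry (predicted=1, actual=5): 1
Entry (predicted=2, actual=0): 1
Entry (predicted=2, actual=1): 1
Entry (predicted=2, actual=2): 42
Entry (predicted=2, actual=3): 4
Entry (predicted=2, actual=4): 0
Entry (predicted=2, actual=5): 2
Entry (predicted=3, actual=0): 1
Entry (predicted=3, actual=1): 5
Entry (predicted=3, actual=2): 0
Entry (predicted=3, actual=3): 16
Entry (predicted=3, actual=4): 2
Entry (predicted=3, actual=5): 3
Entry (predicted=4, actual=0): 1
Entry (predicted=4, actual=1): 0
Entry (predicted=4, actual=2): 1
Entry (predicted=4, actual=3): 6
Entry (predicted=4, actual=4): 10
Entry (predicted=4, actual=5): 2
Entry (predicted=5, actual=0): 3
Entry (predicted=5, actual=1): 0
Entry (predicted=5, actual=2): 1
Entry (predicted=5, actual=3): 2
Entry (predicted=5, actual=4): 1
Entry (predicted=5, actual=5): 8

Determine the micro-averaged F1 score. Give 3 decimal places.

Micro-averaging pools counts across classes: ΣTP=122, ΣFP=70, ΣFN=70.
Micro-F1 score = 2·TP/(2·TP+FP+FN) on pooled counts = 0.635 (equals overall accuracy in single-label multiclass).

0.635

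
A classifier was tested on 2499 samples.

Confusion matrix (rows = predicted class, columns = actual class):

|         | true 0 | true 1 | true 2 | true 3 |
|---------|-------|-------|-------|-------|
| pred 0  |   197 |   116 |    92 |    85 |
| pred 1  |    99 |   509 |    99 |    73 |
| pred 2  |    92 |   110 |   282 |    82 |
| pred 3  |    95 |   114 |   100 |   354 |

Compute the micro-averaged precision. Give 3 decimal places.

Micro-averaging pools counts across classes: ΣTP=1342, ΣFP=1157, ΣFN=1157.
Micro-precision = TP/(TP+FP) on pooled counts = 0.537 (equals overall accuracy in single-label multiclass).

0.537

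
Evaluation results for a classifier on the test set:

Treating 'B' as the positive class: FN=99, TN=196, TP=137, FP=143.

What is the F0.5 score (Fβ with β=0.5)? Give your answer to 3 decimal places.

0.505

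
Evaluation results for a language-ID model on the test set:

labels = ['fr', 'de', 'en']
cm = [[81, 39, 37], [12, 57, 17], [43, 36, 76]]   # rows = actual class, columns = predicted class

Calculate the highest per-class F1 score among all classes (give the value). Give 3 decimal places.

Per-class F1 score (2·TP/(2·TP+FP+FN)):
  fr: TP=81, FP=12+43=55, FN=39+37=76 → 162/293 = 0.5529
  de: TP=57, FP=39+36=75, FN=12+17=29 → 114/218 = 0.5229
  en: TP=76, FP=37+17=54, FN=43+36=79 → 152/285 = 0.5333
Highest is class 'fr' with F1 score = 0.553.

0.553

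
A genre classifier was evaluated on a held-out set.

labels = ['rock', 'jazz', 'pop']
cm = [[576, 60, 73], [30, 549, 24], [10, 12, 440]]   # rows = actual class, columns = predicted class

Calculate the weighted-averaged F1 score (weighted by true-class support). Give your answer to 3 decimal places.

0.882

Per-class F1 score (2·TP/(2·TP+FP+FN)):
  rock: TP=576, FP=30+10=40, FN=60+73=133 → 1152/1325 = 0.8694
  jazz: TP=549, FP=60+12=72, FN=30+24=54 → 1098/1224 = 0.8971
  pop: TP=440, FP=73+24=97, FN=10+12=22 → 880/999 = 0.8809
Weighted-F1 score = Σ (supportᵢ/N)·F1 scoreᵢ with N=1774: (709/1774)·0.8694 + (603/1774)·0.8971 + (462/1774)·0.8809 = 0.882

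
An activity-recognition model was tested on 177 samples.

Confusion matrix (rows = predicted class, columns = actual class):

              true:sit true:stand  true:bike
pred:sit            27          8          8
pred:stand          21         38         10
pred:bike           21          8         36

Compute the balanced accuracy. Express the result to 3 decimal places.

0.587

Balanced accuracy = mean of per-class recall.
  sit: recall = 27/69 = 0.3913
  stand: recall = 38/54 = 0.7037
  bike: recall = 36/54 = 0.6667
Mean = (0.3913 + 0.7037 + 0.6667) / 3 = 0.587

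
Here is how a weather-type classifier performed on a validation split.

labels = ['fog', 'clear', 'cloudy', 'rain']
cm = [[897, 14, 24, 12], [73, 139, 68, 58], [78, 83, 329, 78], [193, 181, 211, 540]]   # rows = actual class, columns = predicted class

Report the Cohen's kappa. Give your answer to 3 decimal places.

0.502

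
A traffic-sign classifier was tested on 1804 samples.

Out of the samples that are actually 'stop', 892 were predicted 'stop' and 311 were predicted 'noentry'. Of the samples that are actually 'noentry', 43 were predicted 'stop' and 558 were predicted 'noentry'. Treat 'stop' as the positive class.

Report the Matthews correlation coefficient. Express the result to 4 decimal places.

0.6320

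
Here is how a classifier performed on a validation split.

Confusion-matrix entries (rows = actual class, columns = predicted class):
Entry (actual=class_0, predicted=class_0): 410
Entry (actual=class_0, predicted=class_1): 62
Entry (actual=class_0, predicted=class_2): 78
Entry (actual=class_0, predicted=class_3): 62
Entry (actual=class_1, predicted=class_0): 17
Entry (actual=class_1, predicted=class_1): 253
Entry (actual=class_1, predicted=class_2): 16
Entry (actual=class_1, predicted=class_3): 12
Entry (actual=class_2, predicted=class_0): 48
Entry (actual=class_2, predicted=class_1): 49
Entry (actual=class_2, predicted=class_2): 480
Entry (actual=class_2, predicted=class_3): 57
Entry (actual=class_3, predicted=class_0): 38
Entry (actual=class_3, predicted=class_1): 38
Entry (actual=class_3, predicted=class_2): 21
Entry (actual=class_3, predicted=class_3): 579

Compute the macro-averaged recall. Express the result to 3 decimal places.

0.783

Per-class recall (TP/(TP+FN)):
  class_0: TP=410, FN=62+78+62=202 → 410/612 = 0.6699
  class_1: TP=253, FN=17+16+12=45 → 253/298 = 0.8490
  class_2: TP=480, FN=48+49+57=154 → 480/634 = 0.7571
  class_3: TP=579, FN=38+38+21=97 → 579/676 = 0.8565
Macro-recall = mean = (0.6699 + 0.8490 + 0.7571 + 0.8565) / 4 = 0.783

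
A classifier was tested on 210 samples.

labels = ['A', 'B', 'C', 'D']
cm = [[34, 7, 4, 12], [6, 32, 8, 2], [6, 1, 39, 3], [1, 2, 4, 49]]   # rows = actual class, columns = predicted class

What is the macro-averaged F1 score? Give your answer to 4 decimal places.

Per-class F1 score (2·TP/(2·TP+FP+FN)):
  A: TP=34, FP=6+6+1=13, FN=7+4+12=23 → 68/104 = 0.65385
  B: TP=32, FP=7+1+2=10, FN=6+8+2=16 → 64/90 = 0.71111
  C: TP=39, FP=4+8+4=16, FN=6+1+3=10 → 78/104 = 0.75000
  D: TP=49, FP=12+2+3=17, FN=1+2+4=7 → 98/122 = 0.80328
Macro-F1 score = mean = (0.65385 + 0.71111 + 0.75000 + 0.80328) / 4 = 0.7296

0.7296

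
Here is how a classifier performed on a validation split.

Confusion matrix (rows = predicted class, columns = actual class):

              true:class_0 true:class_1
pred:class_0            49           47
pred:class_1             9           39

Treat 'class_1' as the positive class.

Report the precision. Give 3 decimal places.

Precision = TP/(TP+FP) = 39/(39+9) = 39/48 = 0.813

0.813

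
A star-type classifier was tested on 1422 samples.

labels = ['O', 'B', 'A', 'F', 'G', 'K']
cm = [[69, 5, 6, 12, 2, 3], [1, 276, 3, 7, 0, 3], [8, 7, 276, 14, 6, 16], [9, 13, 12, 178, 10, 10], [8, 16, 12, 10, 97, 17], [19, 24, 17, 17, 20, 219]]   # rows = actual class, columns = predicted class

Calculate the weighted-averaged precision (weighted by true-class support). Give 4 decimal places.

Per-class precision (TP/(TP+FP)):
  O: TP=69, FP=1+8+9+8+19=45 → 69/114 = 0.60526
  B: TP=276, FP=5+7+13+16+24=65 → 276/341 = 0.80938
  A: TP=276, FP=6+3+12+12+17=50 → 276/326 = 0.84663
  F: TP=178, FP=12+7+14+10+17=60 → 178/238 = 0.74790
  G: TP=97, FP=2+0+6+10+20=38 → 97/135 = 0.71852
  K: TP=219, FP=3+3+16+10+17=49 → 219/268 = 0.81716
Weighted-precision = Σ (supportᵢ/N)·precisionᵢ with N=1422: (97/1422)·0.60526 + (290/1422)·0.80938 + (327/1422)·0.84663 + (232/1422)·0.74790 + (160/1422)·0.71852 + (316/1422)·0.81716 = 0.7855

0.7855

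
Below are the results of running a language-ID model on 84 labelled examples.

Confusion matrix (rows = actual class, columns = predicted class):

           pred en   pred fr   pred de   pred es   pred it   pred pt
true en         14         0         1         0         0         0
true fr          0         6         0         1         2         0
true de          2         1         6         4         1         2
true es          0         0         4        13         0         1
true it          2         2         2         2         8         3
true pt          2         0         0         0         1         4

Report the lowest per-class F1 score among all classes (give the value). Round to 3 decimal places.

Per-class F1 score (2·TP/(2·TP+FP+FN)):
  en: TP=14, FP=0+2+0+2+2=6, FN=0+1+0+0+0=1 → 28/35 = 0.8000
  fr: TP=6, FP=0+1+0+2+0=3, FN=0+0+1+2+0=3 → 12/18 = 0.6667
  de: TP=6, FP=1+0+4+2+0=7, FN=2+1+4+1+2=10 → 12/29 = 0.4138
  es: TP=13, FP=0+1+4+2+0=7, FN=0+0+4+0+1=5 → 26/38 = 0.6842
  it: TP=8, FP=0+2+1+0+1=4, FN=2+2+2+2+3=11 → 16/31 = 0.5161
  pt: TP=4, FP=0+0+2+1+3=6, FN=2+0+0+0+1=3 → 8/17 = 0.4706
Lowest is class 'de' with F1 score = 0.414.

0.414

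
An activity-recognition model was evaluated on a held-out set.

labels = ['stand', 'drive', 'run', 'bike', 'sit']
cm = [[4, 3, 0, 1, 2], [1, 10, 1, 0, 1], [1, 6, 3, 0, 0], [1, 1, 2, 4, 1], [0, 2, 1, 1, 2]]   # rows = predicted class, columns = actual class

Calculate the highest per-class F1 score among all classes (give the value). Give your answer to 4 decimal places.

0.5714

Per-class F1 score (2·TP/(2·TP+FP+FN)):
  stand: TP=4, FP=3+0+1+2=6, FN=1+1+1+0=3 → 8/17 = 0.47059
  drive: TP=10, FP=1+1+0+1=3, FN=3+6+1+2=12 → 20/35 = 0.57143
  run: TP=3, FP=1+6+0+0=7, FN=0+1+2+1=4 → 6/17 = 0.35294
  bike: TP=4, FP=1+1+2+1=5, FN=1+0+0+1=2 → 8/15 = 0.53333
  sit: TP=2, FP=0+2+1+1=4, FN=2+1+0+1=4 → 4/12 = 0.33333
Highest is class 'drive' with F1 score = 0.5714.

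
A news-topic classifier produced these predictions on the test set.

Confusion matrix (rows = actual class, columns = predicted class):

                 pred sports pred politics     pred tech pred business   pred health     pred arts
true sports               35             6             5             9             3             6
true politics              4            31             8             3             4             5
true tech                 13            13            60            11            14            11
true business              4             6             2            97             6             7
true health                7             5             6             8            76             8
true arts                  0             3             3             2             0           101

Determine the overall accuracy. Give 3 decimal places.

0.687

Accuracy = trace / total = (35+31+60+97+76+101=400) / 582 = 400/582 = 0.687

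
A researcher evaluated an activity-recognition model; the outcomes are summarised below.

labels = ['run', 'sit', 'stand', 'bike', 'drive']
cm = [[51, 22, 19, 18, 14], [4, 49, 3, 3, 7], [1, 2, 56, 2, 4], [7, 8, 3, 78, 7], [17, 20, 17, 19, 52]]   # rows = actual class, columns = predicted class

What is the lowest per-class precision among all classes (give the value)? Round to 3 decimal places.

0.485

Per-class precision (TP/(TP+FP)):
  run: TP=51, FP=4+1+7+17=29 → 51/80 = 0.6375
  sit: TP=49, FP=22+2+8+20=52 → 49/101 = 0.4851
  stand: TP=56, FP=19+3+3+17=42 → 56/98 = 0.5714
  bike: TP=78, FP=18+3+2+19=42 → 78/120 = 0.6500
  drive: TP=52, FP=14+7+4+7=32 → 52/84 = 0.6190
Lowest is class 'sit' with precision = 0.485.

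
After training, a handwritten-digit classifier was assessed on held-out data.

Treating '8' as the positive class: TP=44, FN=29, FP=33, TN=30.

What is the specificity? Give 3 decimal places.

Specificity = TN/(TN+FP) = 30/(30+33) = 0.476

0.476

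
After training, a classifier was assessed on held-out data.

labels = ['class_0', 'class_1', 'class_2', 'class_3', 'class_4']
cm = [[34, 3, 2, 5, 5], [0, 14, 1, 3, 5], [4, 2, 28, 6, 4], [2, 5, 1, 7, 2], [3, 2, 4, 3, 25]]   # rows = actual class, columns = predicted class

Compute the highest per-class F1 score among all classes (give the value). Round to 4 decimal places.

0.7391

Per-class F1 score (2·TP/(2·TP+FP+FN)):
  class_0: TP=34, FP=0+4+2+3=9, FN=3+2+5+5=15 → 68/92 = 0.73913
  class_1: TP=14, FP=3+2+5+2=12, FN=0+1+3+5=9 → 28/49 = 0.57143
  class_2: TP=28, FP=2+1+1+4=8, FN=4+2+6+4=16 → 56/80 = 0.70000
  class_3: TP=7, FP=5+3+6+3=17, FN=2+5+1+2=10 → 14/41 = 0.34146
  class_4: TP=25, FP=5+5+4+2=16, FN=3+2+4+3=12 → 50/78 = 0.64103
Highest is class 'class_0' with F1 score = 0.7391.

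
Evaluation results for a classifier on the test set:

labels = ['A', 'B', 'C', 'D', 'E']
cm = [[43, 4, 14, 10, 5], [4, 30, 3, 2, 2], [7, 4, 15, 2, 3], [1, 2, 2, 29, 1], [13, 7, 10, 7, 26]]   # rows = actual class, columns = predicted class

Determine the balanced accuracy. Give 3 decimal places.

0.605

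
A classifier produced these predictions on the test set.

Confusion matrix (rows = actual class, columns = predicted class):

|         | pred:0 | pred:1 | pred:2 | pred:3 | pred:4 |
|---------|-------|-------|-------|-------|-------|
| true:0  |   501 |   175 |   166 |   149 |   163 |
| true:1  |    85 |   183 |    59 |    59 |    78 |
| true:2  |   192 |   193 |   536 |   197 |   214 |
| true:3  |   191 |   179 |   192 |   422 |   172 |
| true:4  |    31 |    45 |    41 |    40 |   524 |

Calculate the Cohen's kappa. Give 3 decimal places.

Observed agreement pₒ = trace/N = 2166/4787 = 0.4525
Expected agreement pₑ = Σ (rowᵢ·colᵢ)/N² = (1154·1000 + 464·775 + 1332·994 + 1156·867 + 681·1151)/4787² = 0.2018
κ = (pₒ − pₑ)/(1 − pₑ) = (0.4525 − 0.2018)/(1 − 0.2018) = 0.314

0.314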